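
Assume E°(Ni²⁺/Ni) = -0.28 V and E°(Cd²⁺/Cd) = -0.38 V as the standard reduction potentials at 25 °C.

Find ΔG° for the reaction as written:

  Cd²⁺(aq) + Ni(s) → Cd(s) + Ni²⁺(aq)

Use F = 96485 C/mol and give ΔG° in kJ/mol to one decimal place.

+19.3 kJ/mol

As written, Cd²⁺/Cd is reduced (cathode) and Ni²⁺/Ni is oxidised (anode), so E°cell = (-0.38) − (-0.28) = -0.10 V.
Balancing electrons gives n = 2.
ΔG° = −nFE° = −(2)(96485)(-0.10) = 19,297 J = +19.3 kJ/mol.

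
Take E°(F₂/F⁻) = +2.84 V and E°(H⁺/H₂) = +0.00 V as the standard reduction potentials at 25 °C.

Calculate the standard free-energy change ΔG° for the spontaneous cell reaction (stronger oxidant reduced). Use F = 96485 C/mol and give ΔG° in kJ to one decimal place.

-548.0 kJ

F₂/F⁻ (E° = +2.84 V) is the cathode; H⁺/H₂ (E° = +0.00 V) is the anode, so E°cell = +2.84 V.
Balancing electrons gives n = 2 (lcm of 2 and 2).
ΔG° = −nFE° = −(2)(96485)(+2.84) = -548,035 J = -548.0 kJ.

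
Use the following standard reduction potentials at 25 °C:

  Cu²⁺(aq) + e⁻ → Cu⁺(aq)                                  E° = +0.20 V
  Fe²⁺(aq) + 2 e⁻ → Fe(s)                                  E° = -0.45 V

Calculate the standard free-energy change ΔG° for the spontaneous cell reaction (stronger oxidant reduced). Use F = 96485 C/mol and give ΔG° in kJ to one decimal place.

-125.4 kJ

Cu²⁺/Cu⁺ (E° = +0.20 V) is the cathode; Fe²⁺/Fe (E° = -0.45 V) is the anode, so E°cell = +0.65 V.
Balancing electrons gives n = 2 (lcm of 1 and 2).
ΔG° = −nFE° = −(2)(96485)(+0.65) = -125,430 J = -125.4 kJ.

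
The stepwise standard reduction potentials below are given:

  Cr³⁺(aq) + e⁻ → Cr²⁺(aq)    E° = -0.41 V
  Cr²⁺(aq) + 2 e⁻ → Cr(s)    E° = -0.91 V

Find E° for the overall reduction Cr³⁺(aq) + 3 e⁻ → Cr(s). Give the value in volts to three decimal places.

-0.743 V

Since ΔG° = −nFE° is additive over sequential reductions, n₃E°₃ = n₁E°₁ + n₂E°₂.
E°₃ = (1×-0.41 + 2×-0.91) / 3 = (-2.230) / 3 = -0.743 V.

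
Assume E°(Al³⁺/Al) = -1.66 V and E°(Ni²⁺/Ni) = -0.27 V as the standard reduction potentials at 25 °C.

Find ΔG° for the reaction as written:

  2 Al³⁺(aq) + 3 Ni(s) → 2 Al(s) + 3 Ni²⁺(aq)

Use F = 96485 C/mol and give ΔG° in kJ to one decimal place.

+804.7 kJ

As written, Al³⁺/Al is reduced (cathode) and Ni²⁺/Ni is oxidised (anode), so E°cell = (-1.66) − (-0.27) = -1.39 V.
Balancing electrons gives n = 6.
ΔG° = −nFE° = −(6)(96485)(-1.39) = 804,685 J = +804.7 kJ.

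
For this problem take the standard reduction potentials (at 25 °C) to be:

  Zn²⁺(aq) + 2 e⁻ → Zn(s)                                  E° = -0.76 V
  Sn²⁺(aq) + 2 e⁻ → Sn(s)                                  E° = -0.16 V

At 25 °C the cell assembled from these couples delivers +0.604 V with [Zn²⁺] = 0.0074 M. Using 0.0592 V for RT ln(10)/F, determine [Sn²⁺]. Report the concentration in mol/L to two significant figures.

Sn²⁺/Sn is the cathode, Zn²⁺/Zn the anode: E°cell = +0.60 V, n = 2.
Overall reaction: Sn²⁺(aq) + Zn(s) → Sn(s) + Zn²⁺(aq); Q = [Zn²⁺]^1/[Sn²⁺]^1.
From E = E° − (0.0592/n) log Q: log Q = (E° − E)·n/0.0592 = (+0.60 − (+0.604))·2/0.0592 = -0.1351.
So 1·log[Sn²⁺] = 1·log(0.0074) − log Q = -2.1308 − (-0.1351) = -1.9957; [Sn²⁺] = 10^(-1.9957) ≈ 0.010 M.

0.010 M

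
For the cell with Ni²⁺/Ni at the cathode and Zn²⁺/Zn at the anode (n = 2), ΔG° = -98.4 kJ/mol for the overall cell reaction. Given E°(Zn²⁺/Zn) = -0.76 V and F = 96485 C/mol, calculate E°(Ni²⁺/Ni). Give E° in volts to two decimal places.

E°cell = −ΔG°/(nF) = −(-98.4×10³)/((2)(96485)) = +0.510 V.
Since Ni²⁺/Ni is the cathode and Zn²⁺/Zn the anode, E°cell = E°(Ni²⁺/Ni) − E°(Zn²⁺/Zn).
So E°(Ni²⁺/Ni) = E°cell + E°(Zn²⁺/Zn) = +0.510 + (-0.76) = -0.25 V.

-0.25 V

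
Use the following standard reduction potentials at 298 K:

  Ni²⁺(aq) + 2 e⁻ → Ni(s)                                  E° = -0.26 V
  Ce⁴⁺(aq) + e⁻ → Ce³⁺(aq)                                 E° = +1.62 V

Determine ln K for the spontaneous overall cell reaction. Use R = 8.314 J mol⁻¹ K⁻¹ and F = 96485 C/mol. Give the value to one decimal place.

146.4

Cathode: Ce⁴⁺/Ce³⁺; anode: Ni²⁺/Ni. E°cell = (+1.62) − (-0.26) = +1.88 V, with n = 2.
ΔG° = −nFE° = −RT ln K, so ln K = nFE°/(RT) = (2)(96485)(+1.88) / ((8.314)(298)) = 146.427.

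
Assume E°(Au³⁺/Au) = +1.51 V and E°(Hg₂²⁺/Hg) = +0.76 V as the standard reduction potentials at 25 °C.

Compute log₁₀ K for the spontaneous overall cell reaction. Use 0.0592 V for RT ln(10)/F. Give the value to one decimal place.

Cathode: Au³⁺/Au; anode: Hg₂²⁺/Hg. E°cell = +0.75 V, n = 6.
log K = nE°cell / 0.0592 = (6)(+0.75) / 0.0592 = 76.0.

76.0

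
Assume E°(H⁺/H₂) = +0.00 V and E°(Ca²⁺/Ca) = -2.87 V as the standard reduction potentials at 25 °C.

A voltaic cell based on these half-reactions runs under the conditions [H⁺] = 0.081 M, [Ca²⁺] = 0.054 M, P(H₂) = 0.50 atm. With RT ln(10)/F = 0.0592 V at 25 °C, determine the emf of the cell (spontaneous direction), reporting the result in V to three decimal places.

+2.852 V

H⁺/H₂ is the cathode (higher E°), Ca²⁺/Ca the anode: E°cell = +0.00 − (-2.87) = +2.87 V, n = 2.
Overall: 2 H⁺(aq) + Ca(s) → H₂(g) + Ca²⁺(aq)
Q = P(H₂)·[Ca²⁺] / ([H⁺]^2); log Q = 0.614.
E = E° − (0.0592/n) log Q = +2.87 − (0.0592/2)(0.614) = +2.852 V.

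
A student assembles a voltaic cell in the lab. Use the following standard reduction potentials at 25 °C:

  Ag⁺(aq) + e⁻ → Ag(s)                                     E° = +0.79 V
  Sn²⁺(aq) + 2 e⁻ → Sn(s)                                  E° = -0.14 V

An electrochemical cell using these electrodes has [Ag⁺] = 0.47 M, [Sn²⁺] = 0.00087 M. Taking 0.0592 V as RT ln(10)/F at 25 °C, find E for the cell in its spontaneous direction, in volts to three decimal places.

Ag⁺/Ag is the cathode (higher E°), Sn²⁺/Sn the anode: E°cell = +0.79 − (-0.14) = +0.93 V, n = 2.
Overall: 2 Ag⁺(aq) + Sn(s) → 2 Ag(s) + Sn²⁺(aq)
Q = [Sn²⁺] / ([Ag⁺]^2); log Q = -2.405.
E = E° − (0.0592/n) log Q = +0.93 − (0.0592/2)(-2.405) = +1.001 V.

+1.001 V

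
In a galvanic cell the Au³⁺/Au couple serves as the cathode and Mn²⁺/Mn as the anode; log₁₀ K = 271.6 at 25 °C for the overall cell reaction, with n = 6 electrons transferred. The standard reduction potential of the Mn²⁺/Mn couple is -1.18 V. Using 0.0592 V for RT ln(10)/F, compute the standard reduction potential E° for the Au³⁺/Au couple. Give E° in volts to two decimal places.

+1.50 V

E°cell = (0.0592/n)·log K = (0.0592/6)(271.6) = +2.680 V.
Since Au³⁺/Au is the cathode and Mn²⁺/Mn the anode, E°cell = E°(Au³⁺/Au) − E°(Mn²⁺/Mn).
So E°(Au³⁺/Au) = E°cell + E°(Mn²⁺/Mn) = +2.680 + (-1.18) = +1.50 V.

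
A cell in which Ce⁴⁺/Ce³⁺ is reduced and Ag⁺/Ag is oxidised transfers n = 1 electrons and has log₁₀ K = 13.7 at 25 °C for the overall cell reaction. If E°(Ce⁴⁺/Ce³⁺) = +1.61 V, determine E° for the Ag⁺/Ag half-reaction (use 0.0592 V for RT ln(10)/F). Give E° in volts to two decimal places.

+0.80 V

E°cell = (0.0592/n)·log K = (0.0592/1)(13.7) = +0.811 V.
Since Ce⁴⁺/Ce³⁺ is the cathode and Ag⁺/Ag the anode, E°cell = E°(Ce⁴⁺/Ce³⁺) − E°(Ag⁺/Ag).
So E°(Ag⁺/Ag) = E°(Ce⁴⁺/Ce³⁺) − E°cell = (+1.61) − (+0.811) = +0.80 V.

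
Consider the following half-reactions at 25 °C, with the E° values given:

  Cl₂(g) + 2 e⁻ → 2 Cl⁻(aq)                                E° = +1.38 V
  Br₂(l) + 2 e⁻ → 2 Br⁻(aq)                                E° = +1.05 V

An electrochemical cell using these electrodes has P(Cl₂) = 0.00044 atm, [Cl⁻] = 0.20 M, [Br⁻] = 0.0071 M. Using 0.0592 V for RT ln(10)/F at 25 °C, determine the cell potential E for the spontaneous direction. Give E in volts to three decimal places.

+0.145 V

Cl₂/Cl⁻ is the cathode (higher E°), Br₂/Br⁻ the anode: E°cell = +1.38 − (+1.05) = +0.33 V, n = 2.
Overall: Cl₂(g) + 2 Br⁻(aq) → 2 Cl⁻(aq) + Br₂(l)
Q = [Cl⁻]^2 / (P(Cl₂)·[Br⁻]^2); log Q = 6.256.
E = E° − (0.0592/n) log Q = +0.33 − (0.0592/2)(6.256) = +0.145 V.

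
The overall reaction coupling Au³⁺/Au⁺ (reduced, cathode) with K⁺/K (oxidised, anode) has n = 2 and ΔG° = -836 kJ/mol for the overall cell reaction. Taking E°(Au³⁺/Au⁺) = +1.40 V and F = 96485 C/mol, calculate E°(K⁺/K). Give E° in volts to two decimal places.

-2.93 V

E°cell = −ΔG°/(nF) = −(-836×10³)/((2)(96485)) = +4.332 V.
Since Au³⁺/Au⁺ is the cathode and K⁺/K the anode, E°cell = E°(Au³⁺/Au⁺) − E°(K⁺/K).
So E°(K⁺/K) = E°(Au³⁺/Au⁺) − E°cell = (+1.40) − (+4.332) = -2.93 V.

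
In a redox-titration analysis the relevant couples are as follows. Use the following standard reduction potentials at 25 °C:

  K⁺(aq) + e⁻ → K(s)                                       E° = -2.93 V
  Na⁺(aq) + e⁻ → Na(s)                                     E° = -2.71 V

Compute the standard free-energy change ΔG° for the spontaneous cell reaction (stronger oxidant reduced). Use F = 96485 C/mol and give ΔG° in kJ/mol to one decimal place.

-21.2 kJ/mol

Na⁺/Na (E° = -2.71 V) is the cathode; K⁺/K (E° = -2.93 V) is the anode, so E°cell = +0.22 V.
Balancing electrons gives n = 1 (lcm of 1 and 1).
ΔG° = −nFE° = −(1)(96485)(+0.22) = -21,227 J = -21.2 kJ/mol.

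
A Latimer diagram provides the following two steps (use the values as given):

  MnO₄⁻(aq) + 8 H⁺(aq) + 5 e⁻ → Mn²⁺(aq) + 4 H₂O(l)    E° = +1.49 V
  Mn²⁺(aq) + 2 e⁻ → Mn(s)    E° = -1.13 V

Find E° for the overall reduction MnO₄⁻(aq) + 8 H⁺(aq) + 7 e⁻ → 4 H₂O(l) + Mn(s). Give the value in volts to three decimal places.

+0.741 V

Since ΔG° = −nFE° is additive over sequential reductions, n₃E°₃ = n₁E°₁ + n₂E°₂.
E°₃ = (5×+1.49 + 2×-1.13) / 7 = (+5.190) / 7 = +0.741 V.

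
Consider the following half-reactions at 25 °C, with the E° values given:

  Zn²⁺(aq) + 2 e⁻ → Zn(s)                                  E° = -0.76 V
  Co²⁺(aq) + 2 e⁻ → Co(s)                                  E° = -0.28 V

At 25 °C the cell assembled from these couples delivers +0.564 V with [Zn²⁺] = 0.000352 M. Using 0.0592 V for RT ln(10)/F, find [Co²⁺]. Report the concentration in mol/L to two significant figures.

0.24 M

Co²⁺/Co is the cathode, Zn²⁺/Zn the anode: E°cell = +0.48 V, n = 2.
Overall reaction: Co²⁺(aq) + Zn(s) → Co(s) + Zn²⁺(aq); Q = [Zn²⁺]^1/[Co²⁺]^1.
From E = E° − (0.0592/n) log Q: log Q = (E° − E)·n/0.0592 = (+0.48 − (+0.564))·2/0.0592 = -2.8378.
So 1·log[Co²⁺] = 1·log(0.000352) − log Q = -3.4535 − (-2.8378) = -0.6157; [Co²⁺] = 10^(-0.6157) ≈ 0.24 M.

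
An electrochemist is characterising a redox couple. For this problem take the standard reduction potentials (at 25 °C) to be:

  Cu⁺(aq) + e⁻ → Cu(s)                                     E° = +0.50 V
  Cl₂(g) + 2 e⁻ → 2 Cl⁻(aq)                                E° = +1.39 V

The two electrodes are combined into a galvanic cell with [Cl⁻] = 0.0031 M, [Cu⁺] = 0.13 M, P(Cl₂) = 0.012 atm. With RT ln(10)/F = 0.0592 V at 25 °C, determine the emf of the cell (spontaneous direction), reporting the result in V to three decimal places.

Cl₂/Cl⁻ is the cathode (higher E°), Cu⁺/Cu the anode: E°cell = +1.39 − (+0.50) = +0.89 V, n = 2.
Overall: Cl₂(g) + 2 Cu(s) → 2 Cl⁻(aq) + 2 Cu⁺(aq)
Q = [Cl⁻]^2·[Cu⁺]^2 / (P(Cl₂)); log Q = -4.869.
E = E° − (0.0592/n) log Q = +0.89 − (0.0592/2)(-4.869) = +1.034 V.

+1.034 V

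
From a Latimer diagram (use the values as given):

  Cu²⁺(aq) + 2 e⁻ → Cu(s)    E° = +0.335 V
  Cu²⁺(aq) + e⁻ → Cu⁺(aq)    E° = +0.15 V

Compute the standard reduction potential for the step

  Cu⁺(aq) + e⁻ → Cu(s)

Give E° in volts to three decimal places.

Sequential free energies add, so n₃E°₃ = n₁E°₁ + n₂E°₂.
With n₃ = 2, and the known step contributing 1×(+0.15) V, the unknown satisfies 1·E° = 2×(+0.335) − 1×(+0.15) = +0.520.
E° = +0.520 / 1 = +0.520 V.

+0.520 V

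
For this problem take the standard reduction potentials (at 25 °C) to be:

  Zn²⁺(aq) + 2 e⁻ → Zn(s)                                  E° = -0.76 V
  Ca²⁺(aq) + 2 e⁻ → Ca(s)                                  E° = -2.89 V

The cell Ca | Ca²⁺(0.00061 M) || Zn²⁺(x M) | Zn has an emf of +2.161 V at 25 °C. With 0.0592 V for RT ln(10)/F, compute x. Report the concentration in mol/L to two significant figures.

Zn²⁺/Zn is the cathode, Ca²⁺/Ca the anode: E°cell = +2.13 V, n = 2.
Overall reaction: Zn²⁺(aq) + Ca(s) → Zn(s) + Ca²⁺(aq); Q = [Ca²⁺]^1/[Zn²⁺]^1.
From E = E° − (0.0592/n) log Q: log Q = (E° − E)·n/0.0592 = (+2.13 − (+2.161))·2/0.0592 = -1.0473.
So 1·log[Zn²⁺] = 1·log(0.00061) − log Q = -3.2147 − (-1.0473) = -2.1674; [Zn²⁺] = 10^(-2.1674) ≈ 0.0068 M.

0.0068 M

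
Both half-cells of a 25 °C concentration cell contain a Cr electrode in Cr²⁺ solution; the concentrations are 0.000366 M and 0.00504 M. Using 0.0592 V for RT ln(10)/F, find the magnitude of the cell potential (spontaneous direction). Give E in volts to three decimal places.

For a concentration cell E°cell = 0. The 0.00504 M side is the cathode (reduction is favoured where [Cr²⁺] is higher).
With n = 2, E = −(0.0592/2) log([Cr²⁺]ₐₙ/[Cr²⁺]꜀ₐₜ) = −(0.0592/2) log(0.000366/0.00504) = −(0.0592/2)(-1.139) = +0.034 V.

+0.034 V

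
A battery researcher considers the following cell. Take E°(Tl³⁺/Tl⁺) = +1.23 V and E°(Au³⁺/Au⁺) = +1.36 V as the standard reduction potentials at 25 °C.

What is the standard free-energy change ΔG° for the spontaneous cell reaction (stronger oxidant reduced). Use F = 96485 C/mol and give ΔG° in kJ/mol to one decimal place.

-25.1 kJ/mol

Au³⁺/Au⁺ (E° = +1.36 V) is the cathode; Tl³⁺/Tl⁺ (E° = +1.23 V) is the anode, so E°cell = +0.13 V.
Balancing electrons gives n = 2 (lcm of 2 and 2).
ΔG° = −nFE° = −(2)(96485)(+0.13) = -25,086 J = -25.1 kJ/mol.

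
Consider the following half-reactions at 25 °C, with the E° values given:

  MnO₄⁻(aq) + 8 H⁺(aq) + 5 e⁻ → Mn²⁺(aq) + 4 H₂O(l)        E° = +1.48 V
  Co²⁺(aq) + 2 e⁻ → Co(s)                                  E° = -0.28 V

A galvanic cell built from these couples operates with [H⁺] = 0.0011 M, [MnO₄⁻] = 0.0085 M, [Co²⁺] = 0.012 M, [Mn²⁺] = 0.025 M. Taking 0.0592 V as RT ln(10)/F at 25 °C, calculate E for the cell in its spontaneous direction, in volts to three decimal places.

+1.531 V

MnO₄⁻/Mn²⁺ is the cathode (higher E°), Co²⁺/Co the anode: E°cell = +1.48 − (-0.28) = +1.76 V, n = 10.
Overall: 2 MnO₄⁻(aq) + 16 H⁺(aq) + 5 Co(s) → 2 Mn²⁺(aq) + 8 H₂O(l) + 5 Co²⁺(aq)
Q = [Mn²⁺]^2·[Co²⁺]^5 / ([MnO₄⁻]^2·[H⁺]^16); log Q = 38.671.
E = E° − (0.0592/n) log Q = +1.76 − (0.0592/10)(38.671) = +1.531 V.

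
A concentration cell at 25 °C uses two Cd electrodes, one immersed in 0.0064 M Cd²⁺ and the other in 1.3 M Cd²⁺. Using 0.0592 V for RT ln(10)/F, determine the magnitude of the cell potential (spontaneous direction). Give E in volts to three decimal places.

For a concentration cell E°cell = 0. The 1.3 M side is the cathode (reduction is favoured where [Cd²⁺] is higher).
With n = 2, E = −(0.0592/2) log([Cd²⁺]ₐₙ/[Cd²⁺]꜀ₐₜ) = −(0.0592/2) log(0.0064/1.3) = −(0.0592/2)(-2.308) = +0.068 V.

+0.068 V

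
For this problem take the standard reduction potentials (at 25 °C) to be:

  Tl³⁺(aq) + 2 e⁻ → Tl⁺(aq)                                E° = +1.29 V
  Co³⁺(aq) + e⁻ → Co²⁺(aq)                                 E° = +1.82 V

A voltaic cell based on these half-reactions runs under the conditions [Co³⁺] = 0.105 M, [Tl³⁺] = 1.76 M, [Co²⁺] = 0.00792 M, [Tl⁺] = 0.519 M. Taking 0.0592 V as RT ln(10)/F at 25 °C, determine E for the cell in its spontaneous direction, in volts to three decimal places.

Co³⁺/Co²⁺ is the cathode (higher E°), Tl³⁺/Tl⁺ the anode: E°cell = +1.82 − (+1.29) = +0.53 V, n = 2.
Overall: 2 Co³⁺(aq) + Tl⁺(aq) → 2 Co²⁺(aq) + Tl³⁺(aq)
Q = [Co²⁺]^2·[Tl³⁺] / ([Co³⁺]^2·[Tl⁺]); log Q = -1.715.
E = E° − (0.0592/n) log Q = +0.53 − (0.0592/2)(-1.715) = +0.581 V.

+0.581 V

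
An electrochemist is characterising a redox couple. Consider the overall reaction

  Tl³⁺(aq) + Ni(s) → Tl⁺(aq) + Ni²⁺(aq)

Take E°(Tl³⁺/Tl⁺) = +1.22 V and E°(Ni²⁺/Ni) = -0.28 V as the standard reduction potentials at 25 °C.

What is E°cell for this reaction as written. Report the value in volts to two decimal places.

+1.50 V

The Tl³⁺/Tl⁺ couple has the higher reduction potential, so it is the cathode; Ni²⁺/Ni is oxidised at the anode.
E°cell = E°(cathode) − E°(anode) = (+1.22) − (-0.28) = +1.50 V.
Since E°cell > 0, the reaction is spontaneous under standard conditions.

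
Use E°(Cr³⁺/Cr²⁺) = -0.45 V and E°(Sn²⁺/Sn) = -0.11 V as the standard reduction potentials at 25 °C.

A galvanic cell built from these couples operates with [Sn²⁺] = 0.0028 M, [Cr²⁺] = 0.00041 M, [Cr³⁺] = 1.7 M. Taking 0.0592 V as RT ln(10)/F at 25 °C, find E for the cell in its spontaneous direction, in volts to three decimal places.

+0.050 V

Sn²⁺/Sn is the cathode (higher E°), Cr³⁺/Cr²⁺ the anode: E°cell = -0.11 − (-0.45) = +0.34 V, n = 2.
Overall: Sn²⁺(aq) + 2 Cr²⁺(aq) → Sn(s) + 2 Cr³⁺(aq)
Q = [Cr³⁺]^2 / ([Sn²⁺]·[Cr²⁺]^2); log Q = 9.788.
E = E° − (0.0592/n) log Q = +0.34 − (0.0592/2)(9.788) = +0.050 V.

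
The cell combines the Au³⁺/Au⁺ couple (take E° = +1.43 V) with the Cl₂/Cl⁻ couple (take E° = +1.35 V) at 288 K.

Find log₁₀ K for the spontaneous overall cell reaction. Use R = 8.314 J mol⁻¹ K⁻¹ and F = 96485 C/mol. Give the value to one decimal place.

2.8

Cathode: Au³⁺/Au⁺; anode: Cl₂/Cl⁻. E°cell = (+1.43) − (+1.35) = +0.08 V, with n = 2.
ΔG° = −nFE° = −RT ln K, so ln K = nFE°/(RT) = (2)(96485)(+0.08) / ((8.314)(288)) = 6.447.
log₁₀ K = 6.447 / ln 10 = 2.8.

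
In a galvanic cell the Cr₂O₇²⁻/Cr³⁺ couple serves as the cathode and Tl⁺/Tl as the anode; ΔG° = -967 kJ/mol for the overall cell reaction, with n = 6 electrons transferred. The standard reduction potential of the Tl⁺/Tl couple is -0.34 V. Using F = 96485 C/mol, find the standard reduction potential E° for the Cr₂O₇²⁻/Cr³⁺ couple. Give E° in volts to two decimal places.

E°cell = −ΔG°/(nF) = −(-967×10³)/((6)(96485)) = +1.670 V.
Since Cr₂O₇²⁻/Cr³⁺ is the cathode and Tl⁺/Tl the anode, E°cell = E°(Cr₂O₇²⁻/Cr³⁺) − E°(Tl⁺/Tl).
So E°(Cr₂O₇²⁻/Cr³⁺) = E°cell + E°(Tl⁺/Tl) = +1.670 + (-0.34) = +1.33 V.

+1.33 V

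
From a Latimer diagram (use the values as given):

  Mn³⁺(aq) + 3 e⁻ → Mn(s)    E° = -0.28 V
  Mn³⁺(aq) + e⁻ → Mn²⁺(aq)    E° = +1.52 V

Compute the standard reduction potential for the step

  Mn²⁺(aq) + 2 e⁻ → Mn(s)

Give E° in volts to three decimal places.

-1.180 V

Sequential free energies add, so n₃E°₃ = n₁E°₁ + n₂E°₂.
With n₃ = 3, and the known step contributing 1×(+1.52) V, the unknown satisfies 2·E° = 3×(-0.28) − 1×(+1.52) = -2.360.
E° = -2.360 / 2 = -1.180 V.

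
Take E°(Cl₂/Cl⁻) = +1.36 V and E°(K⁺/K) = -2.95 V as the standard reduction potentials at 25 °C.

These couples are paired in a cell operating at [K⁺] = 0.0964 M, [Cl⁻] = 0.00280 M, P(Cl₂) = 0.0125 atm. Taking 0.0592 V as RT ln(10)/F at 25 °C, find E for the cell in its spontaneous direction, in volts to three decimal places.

Cl₂/Cl⁻ is the cathode (higher E°), K⁺/K the anode: E°cell = +1.36 − (-2.95) = +4.31 V, n = 2.
Overall: Cl₂(g) + 2 K(s) → 2 Cl⁻(aq) + 2 K⁺(aq)
Q = [Cl⁻]^2·[K⁺]^2 / (P(Cl₂)); log Q = -5.234.
E = E° − (0.0592/n) log Q = +4.31 − (0.0592/2)(-5.234) = +4.465 V.

+4.465 V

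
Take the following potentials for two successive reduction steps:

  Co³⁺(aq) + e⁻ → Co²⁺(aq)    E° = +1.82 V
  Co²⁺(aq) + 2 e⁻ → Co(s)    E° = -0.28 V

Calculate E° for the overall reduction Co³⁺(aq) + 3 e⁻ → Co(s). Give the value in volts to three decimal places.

+0.420 V

Standard free energies of sequential steps add: ΔG°₃ = ΔG°₁ + ΔG°₂, so n₃E°₃ = n₁E°₁ + n₂E°₂.
E°₃ = (1×+1.82 + 2×-0.28) / 3 = (+1.260) / 3 = +0.420 V.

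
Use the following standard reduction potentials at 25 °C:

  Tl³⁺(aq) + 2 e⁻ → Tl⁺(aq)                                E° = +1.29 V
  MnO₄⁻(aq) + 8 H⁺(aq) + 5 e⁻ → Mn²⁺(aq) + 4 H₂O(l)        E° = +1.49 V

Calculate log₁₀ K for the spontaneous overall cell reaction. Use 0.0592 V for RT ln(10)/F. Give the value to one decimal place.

33.8

Cathode: MnO₄⁻/Mn²⁺; anode: Tl³⁺/Tl⁺. E°cell = +0.20 V, n = 10.
log K = nE°cell / 0.0592 = (10)(+0.20) / 0.0592 = 33.8.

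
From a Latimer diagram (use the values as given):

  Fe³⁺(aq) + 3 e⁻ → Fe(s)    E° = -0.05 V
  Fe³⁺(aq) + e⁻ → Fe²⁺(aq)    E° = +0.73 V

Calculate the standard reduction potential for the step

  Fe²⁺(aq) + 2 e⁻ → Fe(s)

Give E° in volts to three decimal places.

-0.440 V

Sequential free energies add, so n₃E°₃ = n₁E°₁ + n₂E°₂.
With n₃ = 3, and the known step contributing 1×(+0.73) V, the unknown satisfies 2·E° = 3×(-0.05) − 1×(+0.73) = -0.880.
E° = -0.880 / 2 = -0.440 V.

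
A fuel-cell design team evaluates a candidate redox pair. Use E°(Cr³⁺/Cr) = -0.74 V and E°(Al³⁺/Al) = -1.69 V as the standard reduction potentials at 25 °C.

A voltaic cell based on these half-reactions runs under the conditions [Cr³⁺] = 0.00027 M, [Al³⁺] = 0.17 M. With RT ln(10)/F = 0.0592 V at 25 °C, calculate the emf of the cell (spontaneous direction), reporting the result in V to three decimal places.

Cr³⁺/Cr is the cathode (higher E°), Al³⁺/Al the anode: E°cell = -0.74 − (-1.69) = +0.95 V, n = 3.
Overall: Cr³⁺(aq) + Al(s) → Cr(s) + Al³⁺(aq)
Q = [Al³⁺] / ([Cr³⁺]); log Q = 2.799.
E = E° − (0.0592/n) log Q = +0.95 − (0.0592/3)(2.799) = +0.895 V.

+0.895 V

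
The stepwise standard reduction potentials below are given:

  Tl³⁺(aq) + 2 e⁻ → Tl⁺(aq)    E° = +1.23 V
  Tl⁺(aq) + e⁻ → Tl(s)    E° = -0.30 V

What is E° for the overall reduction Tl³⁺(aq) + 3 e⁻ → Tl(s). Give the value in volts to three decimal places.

+0.720 V

Since ΔG° = −nFE° is additive over sequential reductions, n₃E°₃ = n₁E°₁ + n₂E°₂.
E°₃ = (2×+1.23 + 1×-0.30) / 3 = (+2.160) / 3 = +0.720 V.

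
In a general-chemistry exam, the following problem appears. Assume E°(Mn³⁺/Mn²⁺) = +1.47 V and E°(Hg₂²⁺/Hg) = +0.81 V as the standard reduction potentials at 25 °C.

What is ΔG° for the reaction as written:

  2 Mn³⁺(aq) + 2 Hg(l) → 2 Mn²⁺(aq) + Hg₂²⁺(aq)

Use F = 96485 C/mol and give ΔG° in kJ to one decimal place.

-127.4 kJ

As written, Mn³⁺/Mn²⁺ is reduced (cathode) and Hg₂²⁺/Hg is oxidised (anode), so E°cell = (+1.47) − (+0.81) = +0.66 V.
Balancing electrons gives n = 2.
ΔG° = −nFE° = −(2)(96485)(+0.66) = -127,360 J = -127.4 kJ.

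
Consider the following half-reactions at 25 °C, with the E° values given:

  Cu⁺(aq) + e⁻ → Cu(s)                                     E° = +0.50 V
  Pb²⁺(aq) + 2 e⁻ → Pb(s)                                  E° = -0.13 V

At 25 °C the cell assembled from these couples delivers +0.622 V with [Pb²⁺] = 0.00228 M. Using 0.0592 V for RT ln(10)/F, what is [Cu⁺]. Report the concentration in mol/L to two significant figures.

0.035 M

Cu⁺/Cu is the cathode, Pb²⁺/Pb the anode: E°cell = +0.63 V, n = 2.
Overall reaction: 2 Cu⁺(aq) + Pb(s) → 2 Cu(s) + Pb²⁺(aq); Q = [Pb²⁺]^1/[Cu⁺]^2.
From E = E° − (0.0592/n) log Q: log Q = (E° − E)·n/0.0592 = (+0.63 − (+0.622))·2/0.0592 = 0.2703.
So 2·log[Cu⁺] = 1·log(0.00228) − log Q = -2.6421 − (0.2703) = -2.9124; log[Cu⁺] = -2.9124 / 2 = -1.4562; [Cu⁺] = 10^(-1.4562) ≈ 0.035 M.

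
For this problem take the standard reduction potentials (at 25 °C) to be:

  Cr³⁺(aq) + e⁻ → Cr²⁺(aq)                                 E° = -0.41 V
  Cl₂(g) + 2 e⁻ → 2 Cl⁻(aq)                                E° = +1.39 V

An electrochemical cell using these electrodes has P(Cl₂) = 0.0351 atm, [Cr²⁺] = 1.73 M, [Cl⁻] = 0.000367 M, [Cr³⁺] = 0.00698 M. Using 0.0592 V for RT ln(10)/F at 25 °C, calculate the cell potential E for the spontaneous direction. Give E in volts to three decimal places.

Cl₂/Cl⁻ is the cathode (higher E°), Cr³⁺/Cr²⁺ the anode: E°cell = +1.39 − (-0.41) = +1.80 V, n = 2.
Overall: Cl₂(g) + 2 Cr²⁺(aq) → 2 Cl⁻(aq) + 2 Cr³⁺(aq)
Q = [Cl⁻]^2·[Cr³⁺]^2 / (P(Cl₂)·[Cr²⁺]^2); log Q = -10.204.
E = E° − (0.0592/n) log Q = +1.80 − (0.0592/2)(-10.204) = +2.102 V.

+2.102 V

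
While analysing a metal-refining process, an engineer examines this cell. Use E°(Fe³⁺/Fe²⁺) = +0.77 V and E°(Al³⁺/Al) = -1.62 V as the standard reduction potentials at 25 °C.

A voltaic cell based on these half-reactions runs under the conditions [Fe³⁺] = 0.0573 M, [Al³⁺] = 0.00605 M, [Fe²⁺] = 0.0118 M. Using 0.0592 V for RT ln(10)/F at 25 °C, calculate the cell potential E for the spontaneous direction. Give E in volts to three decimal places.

Fe³⁺/Fe²⁺ is the cathode (higher E°), Al³⁺/Al the anode: E°cell = +0.77 − (-1.62) = +2.39 V, n = 3.
Overall: 3 Fe³⁺(aq) + Al(s) → 3 Fe²⁺(aq) + Al³⁺(aq)
Q = [Fe²⁺]^3·[Al³⁺] / ([Fe³⁺]^3); log Q = -4.277.
E = E° − (0.0592/n) log Q = +2.39 − (0.0592/3)(-4.277) = +2.474 V.

+2.474 V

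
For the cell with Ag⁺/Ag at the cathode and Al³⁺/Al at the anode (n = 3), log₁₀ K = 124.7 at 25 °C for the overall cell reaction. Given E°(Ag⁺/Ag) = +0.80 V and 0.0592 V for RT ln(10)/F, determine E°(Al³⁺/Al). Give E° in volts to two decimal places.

E°cell = (0.0592/n)·log K = (0.0592/3)(124.7) = +2.461 V.
Since Ag⁺/Ag is the cathode and Al³⁺/Al the anode, E°cell = E°(Ag⁺/Ag) − E°(Al³⁺/Al).
So E°(Al³⁺/Al) = E°(Ag⁺/Ag) − E°cell = (+0.80) − (+2.461) = -1.66 V.

-1.66 V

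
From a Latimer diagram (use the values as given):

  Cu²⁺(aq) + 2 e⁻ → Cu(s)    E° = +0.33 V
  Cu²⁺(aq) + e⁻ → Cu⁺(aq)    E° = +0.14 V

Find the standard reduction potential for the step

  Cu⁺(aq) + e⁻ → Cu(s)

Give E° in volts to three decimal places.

Sequential free energies add, so n₃E°₃ = n₁E°₁ + n₂E°₂.
With n₃ = 2, and the known step contributing 1×(+0.14) V, the unknown satisfies 1·E° = 2×(+0.33) − 1×(+0.14) = +0.520.
E° = +0.520 / 1 = +0.520 V.

+0.520 V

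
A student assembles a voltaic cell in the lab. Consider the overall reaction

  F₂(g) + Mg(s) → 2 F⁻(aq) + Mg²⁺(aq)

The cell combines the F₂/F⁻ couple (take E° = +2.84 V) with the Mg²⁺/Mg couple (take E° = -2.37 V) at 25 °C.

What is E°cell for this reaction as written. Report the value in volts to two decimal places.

The F₂/F⁻ couple has the higher reduction potential, so it is the cathode; Mg²⁺/Mg is oxidised at the anode.
E°cell = E°(cathode) − E°(anode) = (+2.84) − (-2.37) = +5.21 V.

+5.21 V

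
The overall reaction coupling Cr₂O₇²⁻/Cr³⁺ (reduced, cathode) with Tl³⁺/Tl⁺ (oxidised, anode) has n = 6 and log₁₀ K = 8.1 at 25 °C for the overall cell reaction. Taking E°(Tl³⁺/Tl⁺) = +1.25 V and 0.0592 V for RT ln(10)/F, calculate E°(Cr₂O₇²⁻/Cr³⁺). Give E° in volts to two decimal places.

E°cell = (0.0592/n)·log K = (0.0592/6)(8.1) = +0.080 V.
Since Cr₂O₇²⁻/Cr³⁺ is the cathode and Tl³⁺/Tl⁺ the anode, E°cell = E°(Cr₂O₇²⁻/Cr³⁺) − E°(Tl³⁺/Tl⁺).
So E°(Cr₂O₇²⁻/Cr³⁺) = E°cell + E°(Tl³⁺/Tl⁺) = +0.080 + (+1.25) = +1.33 V.

+1.33 V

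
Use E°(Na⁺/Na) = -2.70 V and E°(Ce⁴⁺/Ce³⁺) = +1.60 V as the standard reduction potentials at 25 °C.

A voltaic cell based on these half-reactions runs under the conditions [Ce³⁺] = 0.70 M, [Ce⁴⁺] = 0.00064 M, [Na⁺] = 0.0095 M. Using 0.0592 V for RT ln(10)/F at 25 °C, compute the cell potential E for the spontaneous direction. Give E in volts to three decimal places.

Ce⁴⁺/Ce³⁺ is the cathode (higher E°), Na⁺/Na the anode: E°cell = +1.60 − (-2.70) = +4.30 V, n = 1.
Overall: Ce⁴⁺(aq) + Na(s) → Ce³⁺(aq) + Na⁺(aq)
Q = [Ce³⁺]·[Na⁺] / ([Ce⁴⁺]); log Q = 1.017.
E = E° − (0.0592/n) log Q = +4.30 − (0.0592/1)(1.017) = +4.240 V.

+4.240 V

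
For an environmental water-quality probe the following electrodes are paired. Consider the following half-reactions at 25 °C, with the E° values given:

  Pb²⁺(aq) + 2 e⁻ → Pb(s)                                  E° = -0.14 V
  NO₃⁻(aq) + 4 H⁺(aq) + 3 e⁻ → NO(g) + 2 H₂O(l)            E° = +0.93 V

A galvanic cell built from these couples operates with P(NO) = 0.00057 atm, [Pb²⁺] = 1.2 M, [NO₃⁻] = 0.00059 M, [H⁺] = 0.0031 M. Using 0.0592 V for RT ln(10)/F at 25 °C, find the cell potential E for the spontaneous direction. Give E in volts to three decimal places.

NO₃⁻/NO is the cathode (higher E°), Pb²⁺/Pb the anode: E°cell = +0.93 − (-0.14) = +1.07 V, n = 6.
Overall: 2 NO₃⁻(aq) + 8 H⁺(aq) + 3 Pb(s) → 2 NO(g) + 4 H₂O(l) + 3 Pb²⁺(aq)
Q = P(NO)^2·[Pb²⁺]^3 / ([NO₃⁻]^2·[H⁺]^8); log Q = 20.277.
E = E° − (0.0592/n) log Q = +1.07 − (0.0592/6)(20.277) = +0.870 V.

+0.870 V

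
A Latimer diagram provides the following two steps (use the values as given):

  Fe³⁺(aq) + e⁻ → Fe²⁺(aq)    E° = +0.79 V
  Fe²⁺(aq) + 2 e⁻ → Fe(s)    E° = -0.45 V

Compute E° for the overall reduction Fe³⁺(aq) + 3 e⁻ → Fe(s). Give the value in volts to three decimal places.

Adding the free-energy changes (−nFE°) of the two steps gives −n₃FE°₃ = −n₁FE°₁ − n₂FE°₂.
E°₃ = (1×+0.79 + 2×-0.45) / 3 = (-0.110) / 3 = -0.037 V.

-0.037 V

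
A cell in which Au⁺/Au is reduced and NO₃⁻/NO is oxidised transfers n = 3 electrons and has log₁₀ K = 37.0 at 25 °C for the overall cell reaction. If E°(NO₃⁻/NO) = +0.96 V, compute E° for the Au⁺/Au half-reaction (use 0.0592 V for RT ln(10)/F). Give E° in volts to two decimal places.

E°cell = (0.0592/n)·log K = (0.0592/3)(37.0) = +0.730 V.
Since Au⁺/Au is the cathode and NO₃⁻/NO the anode, E°cell = E°(Au⁺/Au) − E°(NO₃⁻/NO).
So E°(Au⁺/Au) = E°cell + E°(NO₃⁻/NO) = +0.730 + (+0.96) = +1.69 V.

+1.69 V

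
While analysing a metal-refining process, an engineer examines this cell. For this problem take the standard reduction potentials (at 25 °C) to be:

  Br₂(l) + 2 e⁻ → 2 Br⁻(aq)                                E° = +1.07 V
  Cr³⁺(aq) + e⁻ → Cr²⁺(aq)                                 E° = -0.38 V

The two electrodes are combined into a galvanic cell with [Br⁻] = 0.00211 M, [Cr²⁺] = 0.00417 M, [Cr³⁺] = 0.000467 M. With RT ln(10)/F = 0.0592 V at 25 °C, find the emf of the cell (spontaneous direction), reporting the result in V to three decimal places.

+1.665 V

Br₂/Br⁻ is the cathode (higher E°), Cr³⁺/Cr²⁺ the anode: E°cell = +1.07 − (-0.38) = +1.45 V, n = 2.
Overall: Br₂(l) + 2 Cr²⁺(aq) → 2 Br⁻(aq) + 2 Cr³⁺(aq)
Q = [Br⁻]^2·[Cr³⁺]^2 / ([Cr²⁺]^2); log Q = -7.253.
E = E° − (0.0592/n) log Q = +1.45 − (0.0592/2)(-7.253) = +1.665 V.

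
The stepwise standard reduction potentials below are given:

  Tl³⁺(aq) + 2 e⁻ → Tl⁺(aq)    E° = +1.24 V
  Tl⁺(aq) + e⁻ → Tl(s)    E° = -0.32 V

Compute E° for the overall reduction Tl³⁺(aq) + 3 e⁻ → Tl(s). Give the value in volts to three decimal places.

+0.720 V

Since ΔG° = −nFE° is additive over sequential reductions, n₃E°₃ = n₁E°₁ + n₂E°₂.
E°₃ = (2×+1.24 + 1×-0.32) / 3 = (+2.160) / 3 = +0.720 V.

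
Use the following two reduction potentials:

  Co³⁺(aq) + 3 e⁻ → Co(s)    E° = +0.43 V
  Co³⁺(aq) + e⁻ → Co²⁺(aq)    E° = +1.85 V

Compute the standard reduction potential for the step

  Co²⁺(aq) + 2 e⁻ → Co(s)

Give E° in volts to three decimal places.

-0.280 V

Sequential free energies add, so n₃E°₃ = n₁E°₁ + n₂E°₂.
With n₃ = 3, and the known step contributing 1×(+1.85) V, the unknown satisfies 2·E° = 3×(+0.43) − 1×(+1.85) = -0.560.
E° = -0.560 / 2 = -0.280 V.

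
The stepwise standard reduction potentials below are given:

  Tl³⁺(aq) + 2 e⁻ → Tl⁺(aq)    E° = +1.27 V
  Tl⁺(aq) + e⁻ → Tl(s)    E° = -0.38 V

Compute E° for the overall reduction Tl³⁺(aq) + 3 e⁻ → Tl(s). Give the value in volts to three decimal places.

+0.720 V

Adding the free-energy changes (−nFE°) of the two steps gives −n₃FE°₃ = −n₁FE°₁ − n₂FE°₂.
E°₃ = (2×+1.27 + 1×-0.38) / 3 = (+2.160) / 3 = +0.720 V.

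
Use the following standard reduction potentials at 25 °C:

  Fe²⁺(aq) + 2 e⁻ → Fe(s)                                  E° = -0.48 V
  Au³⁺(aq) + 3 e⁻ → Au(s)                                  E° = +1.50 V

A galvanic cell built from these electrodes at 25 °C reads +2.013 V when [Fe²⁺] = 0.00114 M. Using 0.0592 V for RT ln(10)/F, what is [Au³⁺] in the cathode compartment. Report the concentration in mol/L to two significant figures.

Au³⁺/Au is the cathode, Fe²⁺/Fe the anode: E°cell = +1.98 V, n = 6.
Overall reaction: 2 Au³⁺(aq) + 3 Fe(s) → 2 Au(s) + 3 Fe²⁺(aq); Q = [Fe²⁺]^3/[Au³⁺]^2.
From E = E° − (0.0592/n) log Q: log Q = (E° − E)·n/0.0592 = (+1.98 − (+2.013))·6/0.0592 = -3.3446.
So 2·log[Au³⁺] = 3·log(0.00114) − log Q = -8.8293 − (-3.3446) = -5.4847; log[Au³⁺] = -5.4847 / 2 = -2.7424; [Au³⁺] = 10^(-2.7424) ≈ 0.0018 M.

0.0018 M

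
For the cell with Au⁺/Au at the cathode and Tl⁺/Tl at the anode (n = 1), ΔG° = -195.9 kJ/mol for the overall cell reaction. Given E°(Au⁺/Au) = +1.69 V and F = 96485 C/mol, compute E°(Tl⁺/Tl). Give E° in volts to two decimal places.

-0.34 V

E°cell = −ΔG°/(nF) = −(-195.9×10³)/((1)(96485)) = +2.030 V.
Since Au⁺/Au is the cathode and Tl⁺/Tl the anode, E°cell = E°(Au⁺/Au) − E°(Tl⁺/Tl).
So E°(Tl⁺/Tl) = E°(Au⁺/Au) − E°cell = (+1.69) − (+2.030) = -0.34 V.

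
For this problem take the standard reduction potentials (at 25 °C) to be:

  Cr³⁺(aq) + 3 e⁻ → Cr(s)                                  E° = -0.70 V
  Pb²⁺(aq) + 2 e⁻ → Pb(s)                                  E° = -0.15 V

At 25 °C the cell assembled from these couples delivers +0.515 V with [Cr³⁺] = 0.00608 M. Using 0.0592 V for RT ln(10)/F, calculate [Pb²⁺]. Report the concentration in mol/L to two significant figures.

0.0022 M

Pb²⁺/Pb is the cathode, Cr³⁺/Cr the anode: E°cell = +0.55 V, n = 6.
Overall reaction: 3 Pb²⁺(aq) + 2 Cr(s) → 3 Pb(s) + 2 Cr³⁺(aq); Q = [Cr³⁺]^2/[Pb²⁺]^3.
From E = E° − (0.0592/n) log Q: log Q = (E° − E)·n/0.0592 = (+0.55 − (+0.515))·6/0.0592 = 3.5473.
So 3·log[Pb²⁺] = 2·log(0.00608) − log Q = -4.4322 − (3.5473) = -7.9795; log[Pb²⁺] = -7.9795 / 3 = -2.6598; [Pb²⁺] = 10^(-2.6598) ≈ 0.0022 M.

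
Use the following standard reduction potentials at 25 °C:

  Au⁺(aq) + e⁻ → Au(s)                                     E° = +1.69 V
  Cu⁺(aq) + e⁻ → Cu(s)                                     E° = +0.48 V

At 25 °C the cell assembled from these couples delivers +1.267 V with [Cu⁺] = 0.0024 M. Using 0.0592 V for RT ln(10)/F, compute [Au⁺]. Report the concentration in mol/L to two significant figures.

Au⁺/Au is the cathode, Cu⁺/Cu the anode: E°cell = +1.21 V, n = 1.
Overall reaction: Au⁺(aq) + Cu(s) → Au(s) + Cu⁺(aq); Q = [Cu⁺]^1/[Au⁺]^1.
From E = E° − (0.0592/n) log Q: log Q = (E° − E)·n/0.0592 = (+1.21 − (+1.267))·1/0.0592 = -0.9628.
So 1·log[Au⁺] = 1·log(0.0024) − log Q = -2.6198 − (-0.9628) = -1.6570; [Au⁺] = 10^(-1.6570) ≈ 0.022 M.

0.022 M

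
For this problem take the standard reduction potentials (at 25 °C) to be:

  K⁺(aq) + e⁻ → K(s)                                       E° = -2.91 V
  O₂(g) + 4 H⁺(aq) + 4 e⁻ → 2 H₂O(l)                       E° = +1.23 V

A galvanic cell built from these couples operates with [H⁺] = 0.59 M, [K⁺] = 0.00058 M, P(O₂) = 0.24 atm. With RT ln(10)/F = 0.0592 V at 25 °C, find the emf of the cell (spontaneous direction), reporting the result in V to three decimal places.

O₂/H₂O is the cathode (higher E°), K⁺/K the anode: E°cell = +1.23 − (-2.91) = +4.14 V, n = 4.
Overall: O₂(g) + 4 H⁺(aq) + 4 K(s) → 2 H₂O(l) + 4 K⁺(aq)
Q = [K⁺]^4 / (P(O₂)·[H⁺]^4); log Q = -11.410.
E = E° − (0.0592/n) log Q = +4.14 − (0.0592/4)(-11.410) = +4.309 V.

+4.309 V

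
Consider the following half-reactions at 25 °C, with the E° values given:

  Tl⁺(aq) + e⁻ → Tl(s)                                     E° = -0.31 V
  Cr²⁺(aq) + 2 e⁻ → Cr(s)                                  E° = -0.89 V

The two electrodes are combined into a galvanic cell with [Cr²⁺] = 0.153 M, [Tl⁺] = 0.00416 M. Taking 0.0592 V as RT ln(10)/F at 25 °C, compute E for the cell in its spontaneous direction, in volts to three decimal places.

Tl⁺/Tl is the cathode (higher E°), Cr²⁺/Cr the anode: E°cell = -0.31 − (-0.89) = +0.58 V, n = 2.
Overall: 2 Tl⁺(aq) + Cr(s) → 2 Tl(s) + Cr²⁺(aq)
Q = [Cr²⁺] / ([Tl⁺]^2); log Q = 3.947.
E = E° − (0.0592/n) log Q = +0.58 − (0.0592/2)(3.947) = +0.463 V.

+0.463 V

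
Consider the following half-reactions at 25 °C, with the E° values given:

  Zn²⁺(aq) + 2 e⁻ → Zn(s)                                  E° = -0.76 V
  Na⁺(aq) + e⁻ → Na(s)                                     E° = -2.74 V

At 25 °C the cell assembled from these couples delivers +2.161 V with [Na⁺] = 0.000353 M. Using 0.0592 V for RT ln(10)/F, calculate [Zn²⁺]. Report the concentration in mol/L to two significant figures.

Zn²⁺/Zn is the cathode, Na⁺/Na the anode: E°cell = +1.98 V, n = 2.
Overall reaction: Zn²⁺(aq) + 2 Na(s) → Zn(s) + 2 Na⁺(aq); Q = [Na⁺]^2/[Zn²⁺]^1.
From E = E° − (0.0592/n) log Q: log Q = (E° − E)·n/0.0592 = (+1.98 − (+2.161))·2/0.0592 = -6.1149.
So 1·log[Zn²⁺] = 2·log(0.000353) − log Q = -6.9045 − (-6.1149) = -0.7896; [Zn²⁺] = 10^(-0.7896) ≈ 0.16 M.

0.16 M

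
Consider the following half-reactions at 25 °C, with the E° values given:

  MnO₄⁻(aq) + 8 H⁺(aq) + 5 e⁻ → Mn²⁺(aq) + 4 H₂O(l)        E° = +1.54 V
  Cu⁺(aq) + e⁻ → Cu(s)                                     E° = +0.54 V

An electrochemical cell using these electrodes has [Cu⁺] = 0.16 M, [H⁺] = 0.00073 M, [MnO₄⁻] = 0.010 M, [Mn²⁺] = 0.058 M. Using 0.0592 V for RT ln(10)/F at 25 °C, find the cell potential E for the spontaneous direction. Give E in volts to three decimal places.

MnO₄⁻/Mn²⁺ is the cathode (higher E°), Cu⁺/Cu the anode: E°cell = +1.54 − (+0.54) = +1.00 V, n = 5.
Overall: MnO₄⁻(aq) + 8 H⁺(aq) + 5 Cu(s) → Mn²⁺(aq) + 4 H₂O(l) + 5 Cu⁺(aq)
Q = [Mn²⁺]·[Cu⁺]^5 / ([MnO₄⁻]·[H⁺]^8); log Q = 21.877.
E = E° − (0.0592/n) log Q = +1.00 − (0.0592/5)(21.877) = +0.741 V.

+0.741 V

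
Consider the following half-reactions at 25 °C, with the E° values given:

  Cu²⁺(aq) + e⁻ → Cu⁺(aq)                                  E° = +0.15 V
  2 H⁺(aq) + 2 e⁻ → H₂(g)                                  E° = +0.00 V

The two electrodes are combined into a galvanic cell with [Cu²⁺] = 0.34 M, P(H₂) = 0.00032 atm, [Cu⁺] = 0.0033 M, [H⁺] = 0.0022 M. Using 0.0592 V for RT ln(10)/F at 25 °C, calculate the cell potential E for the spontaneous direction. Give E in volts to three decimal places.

+0.323 V

Cu²⁺/Cu⁺ is the cathode (higher E°), H⁺/H₂ the anode: E°cell = +0.15 − (+0.00) = +0.15 V, n = 2.
Overall: 2 Cu²⁺(aq) + H₂(g) → 2 Cu⁺(aq) + 2 H⁺(aq)
Q = [Cu⁺]^2·[H⁺]^2 / ([Cu²⁺]^2·P(H₂)); log Q = -5.846.
E = E° − (0.0592/n) log Q = +0.15 − (0.0592/2)(-5.846) = +0.323 V.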